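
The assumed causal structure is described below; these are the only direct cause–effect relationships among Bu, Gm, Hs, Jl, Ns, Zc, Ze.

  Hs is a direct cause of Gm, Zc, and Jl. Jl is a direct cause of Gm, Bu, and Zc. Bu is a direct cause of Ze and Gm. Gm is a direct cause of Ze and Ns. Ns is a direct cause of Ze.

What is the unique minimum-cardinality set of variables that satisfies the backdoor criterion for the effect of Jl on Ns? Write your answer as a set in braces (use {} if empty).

Variables eligible for adjustment (non-descendants of Jl, excluding Jl and Ns): {Hs}.
Backdoor paths from Jl to Ns:
  P1: Jl <- Hs -> Gm <- Bu -> Ze <- Ns
  P2: Jl <- Hs -> Gm -> Ns
  P3: Jl <- Hs -> Gm -> Ze <- Ns
The empty set is not sufficient: P2 (Jl <- Hs -> Gm -> Ns) has no collider blocking it and no conditioned non-collider, so it is open.
Try {Hs}:
  P1: blocked at fork node Hs ∈ conditioning set.
  P2: blocked at fork node Hs ∈ conditioning set.
  P3: blocked at fork node Hs ∈ conditioning set.
{Hs} contains no descendant of Jl and blocks every backdoor path.
{Hs} is the unique smallest valid adjustment set.

{Hs}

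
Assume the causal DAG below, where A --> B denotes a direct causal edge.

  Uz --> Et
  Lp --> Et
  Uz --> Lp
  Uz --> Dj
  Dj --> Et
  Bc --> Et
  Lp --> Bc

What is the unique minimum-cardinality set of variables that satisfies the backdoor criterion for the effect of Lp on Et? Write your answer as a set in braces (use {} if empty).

{Uz}

Variables eligible for adjustment (non-descendants of Lp, excluding Lp and Et): {Dj, Uz}.
Backdoor paths from Lp to Et:
  P1: Lp <- Uz -> Dj -> Et
  P2: Lp <- Uz -> Et
The empty set is not sufficient: P1 (Lp <- Uz -> Dj -> Et) has no collider blocking it and no conditioned non-collider, so it is open.
Try {Uz}:
  P1: blocked at fork node Uz ∈ conditioning set.
  P2: blocked at fork node Uz ∈ conditioning set.
{Uz} contains no descendant of Lp and blocks every backdoor path.
No other singleton works — e.g. {Dj} leaves P2 open — so {Uz} is the unique smallest valid adjustment set.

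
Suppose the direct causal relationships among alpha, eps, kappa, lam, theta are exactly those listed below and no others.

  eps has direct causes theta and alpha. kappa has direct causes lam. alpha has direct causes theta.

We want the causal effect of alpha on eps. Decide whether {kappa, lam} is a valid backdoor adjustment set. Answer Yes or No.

Backdoor paths from alpha to eps (paths whose first edge points into alpha):
  P1: alpha <- theta -> eps
Condition 1 (no descendant of alpha in the set): holds — descendants of alpha are {eps}; none are in {kappa, lam}.
Condition 2 (every backdoor path blocked by {kappa, lam}):
  P1: open — no interior node is in the conditioning set.
{kappa, lam} does not satisfy the backdoor criterion.

No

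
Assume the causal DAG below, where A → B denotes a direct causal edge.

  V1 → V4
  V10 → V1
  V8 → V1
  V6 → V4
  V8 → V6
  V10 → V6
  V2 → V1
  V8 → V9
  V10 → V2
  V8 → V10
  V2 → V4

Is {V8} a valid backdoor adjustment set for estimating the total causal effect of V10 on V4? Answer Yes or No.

Backdoor paths from V10 to V4 (paths whose first edge points into V10):
  P1: V10 <- V8 -> V6 -> V4
  P2: V10 <- V8 -> V1 <- V2 -> V4
  P3: V10 <- V8 -> V1 -> V4
Condition 1 (no descendant of V10 in the set): holds — descendants of V10 are {V1, V2, V4, V6}; none are in {V8}.
Condition 2 (every backdoor path blocked by {V8}):
  P1: blocked at fork node V8 ∈ conditioning set.
  P2: blocked at fork node V8 ∈ conditioning set.
  P3: blocked at fork node V8 ∈ conditioning set.
{V8} satisfies the backdoor criterion.

Yes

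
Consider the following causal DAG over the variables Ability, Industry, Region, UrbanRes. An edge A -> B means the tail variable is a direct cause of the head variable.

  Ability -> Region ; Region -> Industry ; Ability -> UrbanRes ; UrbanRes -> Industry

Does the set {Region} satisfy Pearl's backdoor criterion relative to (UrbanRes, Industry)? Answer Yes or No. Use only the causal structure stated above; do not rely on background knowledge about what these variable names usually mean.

Backdoor paths from UrbanRes to Industry (paths whose first edge points into UrbanRes):
  P1: UrbanRes <- Ability -> Region -> Industry
Condition 1 (no descendant of UrbanRes in the set): holds — descendants of UrbanRes are {Industry}; none are in {Region}.
Condition 2 (every backdoor path blocked by {Region}):
  P1: blocked at chain node Region ∈ conditioning set.
{Region} satisfies the backdoor criterion.

Yes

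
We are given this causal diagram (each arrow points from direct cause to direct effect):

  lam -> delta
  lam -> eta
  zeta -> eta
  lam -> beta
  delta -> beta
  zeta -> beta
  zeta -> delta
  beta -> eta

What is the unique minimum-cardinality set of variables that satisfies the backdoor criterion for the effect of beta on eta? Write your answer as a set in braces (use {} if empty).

Variables eligible for adjustment (non-descendants of beta, excluding beta and eta): {delta, lam, zeta}.
Backdoor paths from beta to eta:
  P1: beta <- lam -> delta <- zeta -> eta
  P2: beta <- lam -> eta
  P3: beta <- zeta -> delta <- lam -> eta
  P4: beta <- zeta -> eta
  P5: beta <- delta <- lam -> eta
  P6: beta <- delta <- zeta -> eta
The empty set is not sufficient: P2 (beta <- lam -> eta) has no collider blocking it and no conditioned non-collider, so it is open.
Try {lam, zeta}:
  P1: blocked at fork node lam ∈ conditioning set.
  P2: blocked at fork node lam ∈ conditioning set.
  P3: blocked at fork node zeta ∈ conditioning set.
  P4: blocked at fork node zeta ∈ conditioning set.
  P5: blocked at fork node lam ∈ conditioning set.
  P6: blocked at fork node zeta ∈ conditioning set.
{lam, zeta} contains no descendant of beta and blocks every backdoor path.
Every element of {lam, zeta} is needed (dropping lam leaves P2 open; dropping zeta leaves P4 open), so no proper subset is valid.
Among all size-2 subsets of the eligible variables, only {lam, zeta} blocks every backdoor path, so it is the unique smallest valid adjustment set.

{lam, zeta}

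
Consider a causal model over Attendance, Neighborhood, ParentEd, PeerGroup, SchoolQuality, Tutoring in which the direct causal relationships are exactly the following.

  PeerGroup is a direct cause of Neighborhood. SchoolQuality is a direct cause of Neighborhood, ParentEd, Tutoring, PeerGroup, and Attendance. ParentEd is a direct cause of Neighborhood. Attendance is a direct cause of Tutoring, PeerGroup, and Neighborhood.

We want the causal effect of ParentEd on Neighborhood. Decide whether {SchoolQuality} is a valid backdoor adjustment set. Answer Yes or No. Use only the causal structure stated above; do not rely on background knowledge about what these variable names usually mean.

Backdoor paths from ParentEd to Neighborhood (paths whose first edge points into ParentEd):
  P1: ParentEd <- SchoolQuality -> Attendance -> PeerGroup -> Neighborhood
  P2: ParentEd <- SchoolQuality -> Attendance -> Neighborhood
  P3: ParentEd <- SchoolQuality -> PeerGroup <- Attendance -> Neighborhood
  P4: ParentEd <- SchoolQuality -> PeerGroup -> Neighborhood
  P5: ParentEd <- SchoolQuality -> Tutoring <- Attendance -> PeerGroup -> Neighborhood
  P6: ParentEd <- SchoolQuality -> Tutoring <- Attendance -> Neighborhood
  P7: ParentEd <- SchoolQuality -> Neighborhood
Condition 1 (no descendant of ParentEd in the set): holds — descendants of ParentEd are {Neighborhood}; none are in {SchoolQuality}.
Condition 2 (every backdoor path blocked by {SchoolQuality}):
  P1: blocked at fork node SchoolQuality ∈ conditioning set.
  P2: blocked at fork node SchoolQuality ∈ conditioning set.
  P3: blocked at fork node SchoolQuality ∈ conditioning set.
  P4: blocked at fork node SchoolQuality ∈ conditioning set.
  P5: blocked at fork node SchoolQuality ∈ conditioning set.
  P6: blocked at fork node SchoolQuality ∈ conditioning set.
  P7: blocked at fork node SchoolQuality ∈ conditioning set.
{SchoolQuality} satisfies the backdoor criterion.

Yes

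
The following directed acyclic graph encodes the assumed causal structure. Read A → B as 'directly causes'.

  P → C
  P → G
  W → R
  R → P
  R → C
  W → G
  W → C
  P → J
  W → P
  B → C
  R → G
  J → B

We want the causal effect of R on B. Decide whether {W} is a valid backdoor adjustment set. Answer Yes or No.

Backdoor paths from R to B (paths whose first edge points into R):
  P1: R <- W -> P -> J -> B
  P2: R <- W -> P -> C <- B
  P3: R <- W -> G <- P -> J -> B
  P4: R <- W -> G <- P -> C <- B
  P5: R <- W -> C <- P -> J -> B
  P6: R <- W -> C <- B
Condition 1 (no descendant of R in the set): holds — descendants of R are {B, C, G, J, P}; none are in {W}.
Condition 2 (every backdoor path blocked by {W}):
  P1: blocked at fork node W ∈ conditioning set.
  P2: blocked at fork node W ∈ conditioning set.
  P3: blocked at fork node W ∈ conditioning set.
  P4: blocked at fork node W ∈ conditioning set.
  P5: blocked at fork node W ∈ conditioning set.
  P6: blocked at fork node W ∈ conditioning set.
{W} satisfies the backdoor criterion.

Yes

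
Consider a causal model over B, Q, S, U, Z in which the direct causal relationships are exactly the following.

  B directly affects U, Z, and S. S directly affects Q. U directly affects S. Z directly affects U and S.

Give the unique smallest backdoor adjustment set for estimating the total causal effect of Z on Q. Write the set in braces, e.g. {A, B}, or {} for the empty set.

{B}

Variables eligible for adjustment (non-descendants of Z, excluding Z and Q): {B}.
Backdoor paths from Z to Q:
  P1: Z <- B -> U -> S -> Q
  P2: Z <- B -> S -> Q
The empty set is not sufficient: P1 (Z <- B -> U -> S -> Q) has no collider blocking it and no conditioned non-collider, so it is open.
Try {B}:
  P1: blocked at fork node B ∈ conditioning set.
  P2: blocked at fork node B ∈ conditioning set.
{B} contains no descendant of Z and blocks every backdoor path.
{B} is the unique smallest valid adjustment set.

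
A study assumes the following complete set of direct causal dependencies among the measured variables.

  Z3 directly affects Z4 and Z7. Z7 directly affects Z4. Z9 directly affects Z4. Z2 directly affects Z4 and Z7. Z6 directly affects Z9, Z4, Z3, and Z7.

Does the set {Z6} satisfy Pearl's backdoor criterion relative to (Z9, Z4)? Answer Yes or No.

Yes

Backdoor paths from Z9 to Z4 (paths whose first edge points into Z9):
  P1: Z9 <- Z6 -> Z3 -> Z7 <- Z2 -> Z4
  P2: Z9 <- Z6 -> Z3 -> Z7 -> Z4
  P3: Z9 <- Z6 -> Z3 -> Z4
  P4: Z9 <- Z6 -> Z7 <- Z2 -> Z4
  P5: Z9 <- Z6 -> Z7 <- Z3 -> Z4
  P6: Z9 <- Z6 -> Z7 -> Z4
  P7: Z9 <- Z6 -> Z4
Condition 1 (no descendant of Z9 in the set): holds — descendants of Z9 are {Z4}; none are in {Z6}.
Condition 2 (every backdoor path blocked by {Z6}):
  P1: blocked at fork node Z6 ∈ conditioning set.
  P2: blocked at fork node Z6 ∈ conditioning set.
  P3: blocked at fork node Z6 ∈ conditioning set.
  P4: blocked at fork node Z6 ∈ conditioning set.
  P5: blocked at fork node Z6 ∈ conditioning set.
  P6: blocked at fork node Z6 ∈ conditioning set.
  P7: blocked at fork node Z6 ∈ conditioning set.
{Z6} satisfies the backdoor criterion.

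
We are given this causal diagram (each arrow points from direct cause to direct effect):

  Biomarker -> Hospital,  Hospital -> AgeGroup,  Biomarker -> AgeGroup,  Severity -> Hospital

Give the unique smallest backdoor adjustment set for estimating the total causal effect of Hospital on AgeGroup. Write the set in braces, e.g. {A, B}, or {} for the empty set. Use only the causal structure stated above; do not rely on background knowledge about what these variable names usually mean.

{Biomarker}

Variables eligible for adjustment (non-descendants of Hospital, excluding Hospital and AgeGroup): {Biomarker, Severity}.
Backdoor paths from Hospital to AgeGroup:
  P1: Hospital <- Biomarker -> AgeGroup
The empty set is not sufficient: P1 (Hospital <- Biomarker -> AgeGroup) has no collider blocking it and no conditioned non-collider, so it is open.
Try {Biomarker}:
  P1: blocked at fork node Biomarker ∈ conditioning set.
{Biomarker} contains no descendant of Hospital and blocks every backdoor path.
No other singleton works — e.g. {Severity} leaves P1 open — so {Biomarker} is the unique smallest valid adjustment set.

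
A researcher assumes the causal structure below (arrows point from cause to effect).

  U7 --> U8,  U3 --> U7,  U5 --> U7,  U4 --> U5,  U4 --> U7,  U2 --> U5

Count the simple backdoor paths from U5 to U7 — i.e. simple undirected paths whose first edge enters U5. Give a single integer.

A backdoor path from U5 to U7 is any simple undirected path whose first edge points into U5 (i.e. leaves U5 via a parent).
Parents of U5: {U2, U4}.
Enumerating:
  P1: U5 <- U4 -> U7
That exhausts the simple backdoor paths. Count: 1.

1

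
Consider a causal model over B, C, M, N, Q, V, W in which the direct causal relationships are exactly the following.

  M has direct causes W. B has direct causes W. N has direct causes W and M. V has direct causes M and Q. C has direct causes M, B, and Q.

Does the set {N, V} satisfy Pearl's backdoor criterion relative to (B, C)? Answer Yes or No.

Backdoor paths from B to C (paths whose first edge points into B):
  P1: B <- W -> M -> V <- Q -> C
  P2: B <- W -> M -> C
  P3: B <- W -> N <- M -> V <- Q -> C
  P4: B <- W -> N <- M -> C
Condition 1 (no descendant of B in the set): holds — descendants of B are {C}; none are in {N, V}.
Condition 2 (every backdoor path blocked by {N, V}):
  P1: open — collider(s) V are conditioned on (or have a conditioned descendant) and no non-collider on the path is in the set.
  P2: open — no interior node is in the conditioning set.
  P3: open — collider(s) N, V are conditioned on (or have a conditioned descendant) and no non-collider on the path is in the set.
  P4: open — collider(s) N are conditioned on (or have a conditioned descendant) and no non-collider on the path is in the set.
{N, V} does not satisfy the backdoor criterion.

No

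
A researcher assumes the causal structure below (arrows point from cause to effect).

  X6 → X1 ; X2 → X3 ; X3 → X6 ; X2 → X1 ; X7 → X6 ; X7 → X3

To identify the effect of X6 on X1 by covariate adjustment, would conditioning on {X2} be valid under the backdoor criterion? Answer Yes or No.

Backdoor paths from X6 to X1 (paths whose first edge points into X6):
  P1: X6 <- X7 -> X3 <- X2 -> X1
  P2: X6 <- X3 <- X2 -> X1
Condition 1 (no descendant of X6 in the set): holds — descendants of X6 are {X1}; none are in {X2}.
Condition 2 (every backdoor path blocked by {X2}):
  P1: blocked at collider X3 (neither it nor any descendant is in the conditioning set).
  P2: blocked at fork node X2 ∈ conditioning set.
{X2} satisfies the backdoor criterion.

Yes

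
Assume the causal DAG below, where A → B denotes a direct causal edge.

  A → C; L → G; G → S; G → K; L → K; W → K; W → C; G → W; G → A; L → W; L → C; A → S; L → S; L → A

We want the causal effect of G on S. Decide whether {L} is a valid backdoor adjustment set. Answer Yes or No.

Backdoor paths from G to S (paths whose first edge points into G):
  P1: G <- L -> W -> C <- A -> S
  P2: G <- L -> K <- W -> C <- A -> S
  P3: G <- L -> A -> S
  P4: G <- L -> S
  P5: G <- L -> C <- A -> S
Condition 1 (no descendant of G in the set): holds — descendants of G are {A, C, K, S, W}; none are in {L}.
Condition 2 (every backdoor path blocked by {L}):
  P1: blocked at fork node L ∈ conditioning set.
  P2: blocked at fork node L ∈ conditioning set.
  P3: blocked at fork node L ∈ conditioning set.
  P4: blocked at fork node L ∈ conditioning set.
  P5: blocked at fork node L ∈ conditioning set.
{L} satisfies the backdoor criterion.

Yes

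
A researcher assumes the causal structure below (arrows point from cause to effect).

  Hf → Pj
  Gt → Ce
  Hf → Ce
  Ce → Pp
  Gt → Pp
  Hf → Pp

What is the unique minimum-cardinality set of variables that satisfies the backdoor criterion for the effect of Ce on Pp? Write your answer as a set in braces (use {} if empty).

Variables eligible for adjustment (non-descendants of Ce, excluding Ce and Pp): {Gt, Hf, Pj}.
Backdoor paths from Ce to Pp:
  P1: Ce <- Hf -> Pp
  P2: Ce <- Gt -> Pp
The empty set is not sufficient: P1 (Ce <- Hf -> Pp) has no collider blocking it and no conditioned non-collider, so it is open.
Try {Gt, Hf}:
  P1: blocked at fork node Hf ∈ conditioning set.
  P2: blocked at fork node Gt ∈ conditioning set.
{Gt, Hf} contains no descendant of Ce and blocks every backdoor path.
Every element of {Gt, Hf} is needed (dropping Gt leaves P2 open; dropping Hf leaves P1 open), so no proper subset is valid.
Among all size-2 subsets of the eligible variables, only {Gt, Hf} blocks every backdoor path, so it is the unique smallest valid adjustment set.

{Gt, Hf}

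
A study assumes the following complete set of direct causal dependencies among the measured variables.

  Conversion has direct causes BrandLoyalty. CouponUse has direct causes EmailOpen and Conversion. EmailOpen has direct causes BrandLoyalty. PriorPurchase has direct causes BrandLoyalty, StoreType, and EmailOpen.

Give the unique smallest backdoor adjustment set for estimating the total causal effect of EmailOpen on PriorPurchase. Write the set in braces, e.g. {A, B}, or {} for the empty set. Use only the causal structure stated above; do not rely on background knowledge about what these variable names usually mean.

{BrandLoyalty}

Variables eligible for adjustment (non-descendants of EmailOpen, excluding EmailOpen and PriorPurchase): {BrandLoyalty, Conversion, StoreType}.
Backdoor paths from EmailOpen to PriorPurchase:
  P1: EmailOpen <- BrandLoyalty -> PriorPurchase
The empty set is not sufficient: P1 (EmailOpen <- BrandLoyalty -> PriorPurchase) has no collider blocking it and no conditioned non-collider, so it is open.
Try {BrandLoyalty}:
  P1: blocked at fork node BrandLoyalty ∈ conditioning set.
{BrandLoyalty} contains no descendant of EmailOpen and blocks every backdoor path.
No other singleton works — e.g. {StoreType} leaves P1 open — so {BrandLoyalty} is the unique smallest valid adjustment set.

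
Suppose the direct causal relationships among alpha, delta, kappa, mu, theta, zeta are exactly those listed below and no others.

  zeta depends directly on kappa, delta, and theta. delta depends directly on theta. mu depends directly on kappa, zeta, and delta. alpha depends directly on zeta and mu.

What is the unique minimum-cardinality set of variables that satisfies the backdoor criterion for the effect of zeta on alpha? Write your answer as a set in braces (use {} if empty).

{delta, kappa}

Variables eligible for adjustment (non-descendants of zeta, excluding zeta and alpha): {delta, kappa, theta}.
Backdoor paths from zeta to alpha:
  P1: zeta <- theta -> delta -> mu -> alpha
  P2: zeta <- delta -> mu -> alpha
  P3: zeta <- kappa -> mu -> alpha
The empty set is not sufficient: P1 (zeta <- theta -> delta -> mu -> alpha) has no collider blocking it and no conditioned non-collider, so it is open.
Try {delta, kappa}:
  P1: blocked at chain node delta ∈ conditioning set.
  P2: blocked at fork node delta ∈ conditioning set.
  P3: blocked at fork node kappa ∈ conditioning set.
{delta, kappa} contains no descendant of zeta and blocks every backdoor path.
Every element of {delta, kappa} is needed (dropping delta leaves P1 open; dropping kappa leaves P3 open), so no proper subset is valid.
Among all size-2 subsets of the eligible variables, only {delta, kappa} blocks every backdoor path, so it is the unique smallest valid adjustment set.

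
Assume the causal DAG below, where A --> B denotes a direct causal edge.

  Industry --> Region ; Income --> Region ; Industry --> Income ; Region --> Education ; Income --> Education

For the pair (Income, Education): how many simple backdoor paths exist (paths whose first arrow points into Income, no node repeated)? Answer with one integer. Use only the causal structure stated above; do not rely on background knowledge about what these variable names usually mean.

1

A backdoor path from Income to Education is any simple undirected path whose first edge points into Income (i.e. leaves Income via a parent).
Parents of Income: {Industry}.
Enumerating:
  P1: Income <- Industry -> Region -> Education
That exhausts the simple backdoor paths. Count: 1.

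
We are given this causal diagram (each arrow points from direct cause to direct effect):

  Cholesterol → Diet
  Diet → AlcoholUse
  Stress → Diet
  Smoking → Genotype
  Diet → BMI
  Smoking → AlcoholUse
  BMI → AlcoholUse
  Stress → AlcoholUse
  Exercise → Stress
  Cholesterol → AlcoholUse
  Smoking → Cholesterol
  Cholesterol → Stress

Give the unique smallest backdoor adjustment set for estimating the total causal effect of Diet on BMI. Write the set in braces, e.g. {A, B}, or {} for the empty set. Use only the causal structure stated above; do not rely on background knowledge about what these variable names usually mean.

Variables eligible for adjustment (non-descendants of Diet, excluding Diet and BMI): {Cholesterol, Exercise, Genotype, Smoking, Stress}.
Backdoor paths from Diet to BMI:
  P1: Diet <- Cholesterol <- Smoking -> AlcoholUse <- BMI
  P2: Diet <- Cholesterol -> Stress -> AlcoholUse <- BMI
  P3: Diet <- Cholesterol -> AlcoholUse <- BMI
  P4: Diet <- Stress <- Cholesterol <- Smoking -> AlcoholUse <- BMI
  P5: Diet <- Stress <- Cholesterol -> AlcoholUse <- BMI
  P6: Diet <- Stress -> AlcoholUse <- BMI
Each backdoor path contains an unconditioned collider, so every path is already blocked with the empty conditioning set:
  P1: blocked at collider AlcoholUse (neither it nor any descendant is in the conditioning set).
  P2: blocked at collider AlcoholUse (neither it nor any descendant is in the conditioning set).
  P3: blocked at collider AlcoholUse (neither it nor any descendant is in the conditioning set).
  P4: blocked at collider AlcoholUse (neither it nor any descendant is in the conditioning set).
  P5: blocked at collider AlcoholUse (neither it nor any descendant is in the conditioning set).
  P6: blocked at collider AlcoholUse (neither it nor any descendant is in the conditioning set).
The empty set is therefore the unique smallest valid set.

{}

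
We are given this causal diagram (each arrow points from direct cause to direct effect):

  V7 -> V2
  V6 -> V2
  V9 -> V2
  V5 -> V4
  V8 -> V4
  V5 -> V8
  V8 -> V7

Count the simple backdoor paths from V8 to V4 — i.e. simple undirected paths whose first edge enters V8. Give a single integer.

A backdoor path from V8 to V4 is any simple undirected path whose first edge points into V8 (i.e. leaves V8 via a parent).
Parents of V8: {V5}.
Enumerating:
  P1: V8 <- V5 -> V4
That exhausts the simple backdoor paths. Count: 1.

1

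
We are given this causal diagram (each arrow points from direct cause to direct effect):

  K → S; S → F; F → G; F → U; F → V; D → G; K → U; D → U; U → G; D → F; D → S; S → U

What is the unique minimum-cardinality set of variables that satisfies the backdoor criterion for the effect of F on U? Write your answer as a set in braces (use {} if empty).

Variables eligible for adjustment (non-descendants of F, excluding F and U): {D, K, S}.
Backdoor paths from F to U:
  P1: F <- D -> S <- K -> U
  P2: F <- D -> S -> U
  P3: F <- D -> U
  P4: F <- D -> G <- U
  P5: F <- S <- D -> U
  P6: F <- S <- D -> G <- U
  P7: F <- S <- K -> U
  P8: F <- S -> U
The empty set is not sufficient: P2 (F <- D -> S -> U) has no collider blocking it and no conditioned non-collider, so it is open.
Try {D, S}:
  P1: blocked at fork node D ∈ conditioning set.
  P2: blocked at fork node D ∈ conditioning set.
  P3: blocked at fork node D ∈ conditioning set.
  P4: blocked at fork node D ∈ conditioning set.
  P5: blocked at chain node S ∈ conditioning set.
  P6: blocked at chain node S ∈ conditioning set.
  P7: blocked at chain node S ∈ conditioning set.
  P8: blocked at fork node S ∈ conditioning set.
{D, S} contains no descendant of F and blocks every backdoor path.
Every element of {D, S} is needed (dropping D leaves P1 open; dropping S leaves P7 open), so no proper subset is valid.
Among all size-2 subsets of the eligible variables, only {D, S} blocks every backdoor path, so it is the unique smallest valid adjustment set.

{D, S}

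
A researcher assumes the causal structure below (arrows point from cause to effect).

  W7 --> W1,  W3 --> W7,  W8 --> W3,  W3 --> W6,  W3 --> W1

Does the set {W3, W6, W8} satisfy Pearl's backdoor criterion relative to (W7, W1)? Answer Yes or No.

Backdoor paths from W7 to W1 (paths whose first edge points into W7):
  P1: W7 <- W3 -> W1
Condition 1 (no descendant of W7 in the set): holds — descendants of W7 are {W1}; none are in {W3, W6, W8}.
Condition 2 (every backdoor path blocked by {W3, W6, W8}):
  P1: blocked at fork node W3 ∈ conditioning set.
{W3, W6, W8} satisfies the backdoor criterion.

Yes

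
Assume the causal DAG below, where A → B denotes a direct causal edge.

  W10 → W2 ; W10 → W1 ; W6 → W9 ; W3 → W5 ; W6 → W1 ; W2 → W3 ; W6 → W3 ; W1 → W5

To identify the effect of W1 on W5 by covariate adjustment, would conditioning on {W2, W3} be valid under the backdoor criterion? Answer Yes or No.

Yes

Backdoor paths from W1 to W5 (paths whose first edge points into W1):
  P1: W1 <- W10 -> W2 -> W3 -> W5
  P2: W1 <- W6 -> W3 -> W5
Condition 1 (no descendant of W1 in the set): holds — descendants of W1 are {W5}; none are in {W2, W3}.
Condition 2 (every backdoor path blocked by {W2, W3}):
  P1: blocked at chain node W2 ∈ conditioning set.
  P2: blocked at chain node W3 ∈ conditioning set.
{W2, W3} satisfies the backdoor criterion.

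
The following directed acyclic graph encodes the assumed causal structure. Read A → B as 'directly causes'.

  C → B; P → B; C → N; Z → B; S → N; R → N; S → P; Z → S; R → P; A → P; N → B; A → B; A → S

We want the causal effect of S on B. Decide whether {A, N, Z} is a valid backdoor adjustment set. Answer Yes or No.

No

Backdoor paths from S to B (paths whose first edge points into S):
  P1: S <- A -> P <- R -> N <- C -> B
  P2: S <- A -> P <- R -> N -> B
  P3: S <- A -> P -> B
  P4: S <- A -> B
  P5: S <- Z -> B
Condition 1 (no descendant of S in the set): FAILS — N is a descendant of S.
Condition 2 (every backdoor path blocked by {A, N, Z}):
  P1: blocked at fork node A ∈ conditioning set.
  P2: blocked at fork node A ∈ conditioning set.
  P3: blocked at fork node A ∈ conditioning set.
  P4: blocked at fork node A ∈ conditioning set.
  P5: blocked at fork node Z ∈ conditioning set.
{A, N, Z} does not satisfy the backdoor criterion.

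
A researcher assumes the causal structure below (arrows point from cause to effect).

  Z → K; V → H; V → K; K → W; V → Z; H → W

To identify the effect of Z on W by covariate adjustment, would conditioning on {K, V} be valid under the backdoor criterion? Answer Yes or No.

No

Backdoor paths from Z to W (paths whose first edge points into Z):
  P1: Z <- V -> K -> W
  P2: Z <- V -> H -> W
Condition 1 (no descendant of Z in the set): FAILS — K is a descendant of Z.
Condition 2 (every backdoor path blocked by {K, V}):
  P1: blocked at fork node V ∈ conditioning set.
  P2: blocked at fork node V ∈ conditioning set.
{K, V} does not satisfy the backdoor criterion.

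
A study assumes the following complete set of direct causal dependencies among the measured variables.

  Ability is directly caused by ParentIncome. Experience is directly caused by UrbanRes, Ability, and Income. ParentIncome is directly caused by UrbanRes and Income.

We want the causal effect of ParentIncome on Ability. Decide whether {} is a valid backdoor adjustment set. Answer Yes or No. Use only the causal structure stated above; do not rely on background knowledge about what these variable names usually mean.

Yes

Backdoor paths from ParentIncome to Ability (paths whose first edge points into ParentIncome):
  P1: ParentIncome <- Income -> Experience <- Ability
  P2: ParentIncome <- UrbanRes -> Experience <- Ability
Condition 1 (no descendant of ParentIncome in the set): holds — descendants of ParentIncome are {Ability, Experience}; none are in {}.
Condition 2 (every backdoor path blocked by {}):
  P1: blocked at collider Experience (neither it nor any descendant is in the conditioning set).
  P2: blocked at collider Experience (neither it nor any descendant is in the conditioning set).
{} satisfies the backdoor criterion.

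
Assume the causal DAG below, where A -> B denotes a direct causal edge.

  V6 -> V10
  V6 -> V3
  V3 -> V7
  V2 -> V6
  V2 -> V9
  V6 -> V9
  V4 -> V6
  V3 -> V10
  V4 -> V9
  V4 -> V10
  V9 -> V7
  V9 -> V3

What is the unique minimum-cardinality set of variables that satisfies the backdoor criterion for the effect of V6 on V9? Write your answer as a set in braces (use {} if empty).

{V2, V4}

Variables eligible for adjustment (non-descendants of V6, excluding V6 and V9): {V2, V4}.
Backdoor paths from V6 to V9:
  P1: V6 <- V2 -> V9
  P2: V6 <- V4 -> V9
  P3: V6 <- V4 -> V10 <- V3 <- V9
  P4: V6 <- V4 -> V10 <- V3 -> V7 <- V9
The empty set is not sufficient: P1 (V6 <- V2 -> V9) has no collider blocking it and no conditioned non-collider, so it is open.
Try {V2, V4}:
  P1: blocked at fork node V2 ∈ conditioning set.
  P2: blocked at fork node V4 ∈ conditioning set.
  P3: blocked at fork node V4 ∈ conditioning set.
  P4: blocked at fork node V4 ∈ conditioning set.
{V2, V4} contains no descendant of V6 and blocks every backdoor path.
Every element of {V2, V4} is needed (dropping V2 leaves P1 open; dropping V4 leaves P2 open), so no proper subset is valid.
Among all size-2 subsets of the eligible variables, only {V2, V4} blocks every backdoor path, so it is the unique smallest valid adjustment set.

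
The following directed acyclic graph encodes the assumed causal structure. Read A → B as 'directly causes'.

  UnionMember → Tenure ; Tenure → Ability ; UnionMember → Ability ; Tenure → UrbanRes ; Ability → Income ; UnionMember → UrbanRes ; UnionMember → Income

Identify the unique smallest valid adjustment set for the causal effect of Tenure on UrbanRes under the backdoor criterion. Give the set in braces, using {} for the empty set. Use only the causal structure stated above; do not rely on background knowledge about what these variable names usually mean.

{UnionMember}

Variables eligible for adjustment (non-descendants of Tenure, excluding Tenure and UrbanRes): {UnionMember}.
Backdoor paths from Tenure to UrbanRes:
  P1: Tenure <- UnionMember -> UrbanRes
The empty set is not sufficient: P1 (Tenure <- UnionMember -> UrbanRes) has no collider blocking it and no conditioned non-collider, so it is open.
Try {UnionMember}:
  P1: blocked at fork node UnionMember ∈ conditioning set.
{UnionMember} contains no descendant of Tenure and blocks every backdoor path.
{UnionMember} is the unique smallest valid adjustment set.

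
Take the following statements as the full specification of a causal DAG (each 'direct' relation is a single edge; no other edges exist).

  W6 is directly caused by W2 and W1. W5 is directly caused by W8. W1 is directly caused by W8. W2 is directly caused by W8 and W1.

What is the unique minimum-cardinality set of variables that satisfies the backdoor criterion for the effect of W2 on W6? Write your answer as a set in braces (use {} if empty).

Variables eligible for adjustment (non-descendants of W2, excluding W2 and W6): {W1, W5, W8}.
Backdoor paths from W2 to W6:
  P1: W2 <- W8 -> W1 -> W6
  P2: W2 <- W1 -> W6
The empty set is not sufficient: P1 (W2 <- W8 -> W1 -> W6) has no collider blocking it and no conditioned non-collider, so it is open.
Try {W1}:
  P1: blocked at chain node W1 ∈ conditioning set.
  P2: blocked at fork node W1 ∈ conditioning set.
{W1} contains no descendant of W2 and blocks every backdoor path.
No other singleton works — e.g. {W8} leaves P2 open — so {W1} is the unique smallest valid adjustment set.

{W1}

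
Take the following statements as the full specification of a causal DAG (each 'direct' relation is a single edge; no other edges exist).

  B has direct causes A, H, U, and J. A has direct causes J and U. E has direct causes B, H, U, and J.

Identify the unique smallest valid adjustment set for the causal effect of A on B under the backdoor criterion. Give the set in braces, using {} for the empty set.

Variables eligible for adjustment (non-descendants of A, excluding A and B): {H, J, U}.
Backdoor paths from A to B:
  P1: A <- U -> B
  P2: A <- U -> E <- H -> B
  P3: A <- U -> E <- J -> B
  P4: A <- U -> E <- B
  P5: A <- J -> B
  P6: A <- J -> E <- U -> B
  P7: A <- J -> E <- H -> B
  P8: A <- J -> E <- B
The empty set is not sufficient: P1 (A <- U -> B) has no collider blocking it and no conditioned non-collider, so it is open.
Try {J, U}:
  P1: blocked at fork node U ∈ conditioning set.
  P2: blocked at fork node U ∈ conditioning set.
  P3: blocked at fork node U ∈ conditioning set.
  P4: blocked at fork node U ∈ conditioning set.
  P5: blocked at fork node J ∈ conditioning set.
  P6: blocked at fork node J ∈ conditioning set.
  P7: blocked at fork node J ∈ conditioning set.
  P8: blocked at fork node J ∈ conditioning set.
{J, U} contains no descendant of A and blocks every backdoor path.
Every element of {J, U} is needed (dropping J leaves P5 open; dropping U leaves P1 open), so no proper subset is valid.
Among all size-2 subsets of the eligible variables, only {J, U} blocks every backdoor path, so it is the unique smallest valid adjustment set.

{J, U}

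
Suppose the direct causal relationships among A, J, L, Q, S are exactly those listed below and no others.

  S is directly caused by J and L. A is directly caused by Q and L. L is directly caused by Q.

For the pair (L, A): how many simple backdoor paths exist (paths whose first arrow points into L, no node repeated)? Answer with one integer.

A backdoor path from L to A is any simple undirected path whose first edge points into L (i.e. leaves L via a parent).
Parents of L: {Q}.
Enumerating:
  P1: L <- Q -> A
That exhausts the simple backdoor paths. Count: 1.

1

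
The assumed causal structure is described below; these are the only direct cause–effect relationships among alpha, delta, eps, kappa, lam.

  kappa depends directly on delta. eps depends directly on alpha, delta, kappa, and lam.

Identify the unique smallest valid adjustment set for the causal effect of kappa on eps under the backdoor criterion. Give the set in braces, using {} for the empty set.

Variables eligible for adjustment (non-descendants of kappa, excluding kappa and eps): {alpha, delta, lam}.
Backdoor paths from kappa to eps:
  P1: kappa <- delta -> eps
The empty set is not sufficient: P1 (kappa <- delta -> eps) has no collider blocking it and no conditioned non-collider, so it is open.
Try {delta}:
  P1: blocked at fork node delta ∈ conditioning set.
{delta} contains no descendant of kappa and blocks every backdoor path.
No other singleton works — e.g. {lam} leaves P1 open — so {delta} is the unique smallest valid adjustment set.

{delta}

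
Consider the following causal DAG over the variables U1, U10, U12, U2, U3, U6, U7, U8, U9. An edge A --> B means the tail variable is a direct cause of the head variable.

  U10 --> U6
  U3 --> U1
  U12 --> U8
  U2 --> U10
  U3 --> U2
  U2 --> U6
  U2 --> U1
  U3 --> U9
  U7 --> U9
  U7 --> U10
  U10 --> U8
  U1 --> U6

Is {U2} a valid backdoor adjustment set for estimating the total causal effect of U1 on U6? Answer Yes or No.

Yes

Backdoor paths from U1 to U6 (paths whose first edge points into U1):
  P1: U1 <- U3 -> U2 -> U10 -> U6
  P2: U1 <- U3 -> U2 -> U6
  P3: U1 <- U3 -> U9 <- U7 -> U10 <- U2 -> U6
  P4: U1 <- U3 -> U9 <- U7 -> U10 -> U6
  P5: U1 <- U2 <- U3 -> U9 <- U7 -> U10 -> U6
  P6: U1 <- U2 -> U10 -> U6
  P7: U1 <- U2 -> U6
Condition 1 (no descendant of U1 in the set): holds — descendants of U1 are {U6}; none are in {U2}.
Condition 2 (every backdoor path blocked by {U2}):
  P1: blocked at chain node U2 ∈ conditioning set.
  P2: blocked at chain node U2 ∈ conditioning set.
  P3: blocked at collider U9 (neither it nor any descendant is in the conditioning set).
  P4: blocked at collider U9 (neither it nor any descendant is in the conditioning set).
  P5: blocked at chain node U2 ∈ conditioning set.
  P6: blocked at fork node U2 ∈ conditioning set.
  P7: blocked at fork node U2 ∈ conditioning set.
{U2} satisfies the backdoor criterion.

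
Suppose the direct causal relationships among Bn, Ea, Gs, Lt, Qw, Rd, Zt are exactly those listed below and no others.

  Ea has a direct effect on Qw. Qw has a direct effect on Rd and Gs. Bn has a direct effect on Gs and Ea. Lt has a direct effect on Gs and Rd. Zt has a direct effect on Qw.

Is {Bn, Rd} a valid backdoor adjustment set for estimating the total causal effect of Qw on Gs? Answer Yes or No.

Backdoor paths from Qw to Gs (paths whose first edge points into Qw):
  P1: Qw <- Ea <- Bn -> Gs
Condition 1 (no descendant of Qw in the set): FAILS — Rd is a descendant of Qw.
Condition 2 (every backdoor path blocked by {Bn, Rd}):
  P1: blocked at fork node Bn ∈ conditioning set.
{Bn, Rd} does not satisfy the backdoor criterion.

No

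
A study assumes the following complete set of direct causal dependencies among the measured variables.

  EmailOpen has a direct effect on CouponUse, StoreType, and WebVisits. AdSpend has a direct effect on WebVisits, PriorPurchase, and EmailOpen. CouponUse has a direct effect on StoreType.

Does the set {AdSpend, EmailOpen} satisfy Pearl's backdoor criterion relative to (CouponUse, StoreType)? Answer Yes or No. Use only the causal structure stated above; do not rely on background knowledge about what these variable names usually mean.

Yes

Backdoor paths from CouponUse to StoreType (paths whose first edge points into CouponUse):
  P1: CouponUse <- EmailOpen -> StoreType
Condition 1 (no descendant of CouponUse in the set): holds — descendants of CouponUse are {StoreType}; none are in {AdSpend, EmailOpen}.
Condition 2 (every backdoor path blocked by {AdSpend, EmailOpen}):
  P1: blocked at fork node EmailOpen ∈ conditioning set.
{AdSpend, EmailOpen} satisfies the backdoor criterion.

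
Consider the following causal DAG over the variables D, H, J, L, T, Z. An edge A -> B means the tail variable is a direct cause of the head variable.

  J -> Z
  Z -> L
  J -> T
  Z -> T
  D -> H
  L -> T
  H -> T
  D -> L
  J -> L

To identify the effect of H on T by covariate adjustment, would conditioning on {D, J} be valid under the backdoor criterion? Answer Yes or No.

Yes

Backdoor paths from H to T (paths whose first edge points into H):
  P1: H <- D -> L <- J -> Z -> T
  P2: H <- D -> L <- J -> T
  P3: H <- D -> L <- Z <- J -> T
  P4: H <- D -> L <- Z -> T
  P5: H <- D -> L -> T
Condition 1 (no descendant of H in the set): holds — descendants of H are {T}; none are in {D, J}.
Condition 2 (every backdoor path blocked by {D, J}):
  P1: blocked at fork node D ∈ conditioning set.
  P2: blocked at fork node D ∈ conditioning set.
  P3: blocked at fork node D ∈ conditioning set.
  P4: blocked at fork node D ∈ conditioning set.
  P5: blocked at fork node D ∈ conditioning set.
{D, J} satisfies the backdoor criterion.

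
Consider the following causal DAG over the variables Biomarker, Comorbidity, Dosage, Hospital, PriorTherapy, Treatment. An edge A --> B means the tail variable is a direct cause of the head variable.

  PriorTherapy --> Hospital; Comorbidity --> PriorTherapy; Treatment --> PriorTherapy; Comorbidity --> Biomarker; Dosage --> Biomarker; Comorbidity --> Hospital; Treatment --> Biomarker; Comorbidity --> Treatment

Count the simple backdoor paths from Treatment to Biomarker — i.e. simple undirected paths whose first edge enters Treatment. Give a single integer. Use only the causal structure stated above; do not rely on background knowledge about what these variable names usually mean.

A backdoor path from Treatment to Biomarker is any simple undirected path whose first edge points into Treatment (i.e. leaves Treatment via a parent).
Parents of Treatment: {Comorbidity}.
Enumerating:
  P1: Treatment <- Comorbidity -> Biomarker
That exhausts the simple backdoor paths. Count: 1.

1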